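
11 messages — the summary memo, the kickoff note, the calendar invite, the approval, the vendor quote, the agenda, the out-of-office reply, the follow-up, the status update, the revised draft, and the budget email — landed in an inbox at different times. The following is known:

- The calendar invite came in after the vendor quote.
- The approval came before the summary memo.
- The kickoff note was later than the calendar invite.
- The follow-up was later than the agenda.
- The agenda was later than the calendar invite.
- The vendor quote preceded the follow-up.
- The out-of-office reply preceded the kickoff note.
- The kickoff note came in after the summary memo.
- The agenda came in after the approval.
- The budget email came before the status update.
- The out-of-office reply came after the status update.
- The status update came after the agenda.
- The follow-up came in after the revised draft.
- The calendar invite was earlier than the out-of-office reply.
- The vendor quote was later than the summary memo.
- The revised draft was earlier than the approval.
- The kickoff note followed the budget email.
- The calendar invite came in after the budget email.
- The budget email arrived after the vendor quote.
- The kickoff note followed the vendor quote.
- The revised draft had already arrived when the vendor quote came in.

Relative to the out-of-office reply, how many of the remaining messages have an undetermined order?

Forced before the out-of-office reply: the agenda, the approval, the budget email, the calendar invite, the revised draft, the status update, the summary memo, and the vendor quote; forced after the out-of-office reply: the kickoff note.
That leaves the follow-up with no forced order relative to the out-of-office reply — 1.

1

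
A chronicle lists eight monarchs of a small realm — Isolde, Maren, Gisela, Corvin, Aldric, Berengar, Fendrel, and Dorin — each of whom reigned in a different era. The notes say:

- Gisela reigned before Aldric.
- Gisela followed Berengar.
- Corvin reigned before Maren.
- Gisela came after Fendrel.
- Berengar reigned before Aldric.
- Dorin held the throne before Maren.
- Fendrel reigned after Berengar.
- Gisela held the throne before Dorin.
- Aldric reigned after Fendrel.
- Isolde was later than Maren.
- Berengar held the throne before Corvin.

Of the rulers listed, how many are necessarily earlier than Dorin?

Directly stated before Dorin: Gisela.
Berengar reaches Dorin via Berengar → Gisela → Dorin.
Fendrel reaches Dorin via Fendrel → Gisela → Dorin.
That's Berengar, Fendrel, and Gisela — 3 in all.

3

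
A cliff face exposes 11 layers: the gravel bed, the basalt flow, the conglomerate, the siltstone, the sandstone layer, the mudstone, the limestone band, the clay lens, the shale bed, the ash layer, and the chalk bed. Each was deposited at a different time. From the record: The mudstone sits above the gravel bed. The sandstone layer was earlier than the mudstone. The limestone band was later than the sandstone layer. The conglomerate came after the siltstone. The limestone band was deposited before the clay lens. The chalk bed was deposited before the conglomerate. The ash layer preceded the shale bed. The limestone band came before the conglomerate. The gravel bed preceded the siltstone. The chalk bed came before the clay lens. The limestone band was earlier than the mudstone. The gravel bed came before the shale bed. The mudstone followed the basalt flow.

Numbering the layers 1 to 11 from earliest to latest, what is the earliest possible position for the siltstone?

The gravel bed must come before the siltstone — 1 forced predecessor.
Nothing else is forced ahead of the siltstone, so its earliest slot is position 1 + 1 = 2.

2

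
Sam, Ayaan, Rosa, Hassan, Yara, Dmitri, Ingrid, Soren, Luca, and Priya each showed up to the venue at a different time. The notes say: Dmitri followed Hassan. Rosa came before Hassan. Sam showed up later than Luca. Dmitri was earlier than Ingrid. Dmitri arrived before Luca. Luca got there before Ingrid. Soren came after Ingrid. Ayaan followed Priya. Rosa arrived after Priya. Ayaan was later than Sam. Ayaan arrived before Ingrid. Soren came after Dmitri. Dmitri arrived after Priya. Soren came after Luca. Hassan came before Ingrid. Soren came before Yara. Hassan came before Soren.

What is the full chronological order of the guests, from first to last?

The constraints fix every adjacent pair, so only one ordering works:
Priya → Rosa → Hassan → Dmitri → Luca → Sam → Ayaan → Ingrid → Soren → Yara.

Priya, Rosa, Hassan, Dmitri, Luca, Sam, Ayaan, Ingrid, Soren, Yara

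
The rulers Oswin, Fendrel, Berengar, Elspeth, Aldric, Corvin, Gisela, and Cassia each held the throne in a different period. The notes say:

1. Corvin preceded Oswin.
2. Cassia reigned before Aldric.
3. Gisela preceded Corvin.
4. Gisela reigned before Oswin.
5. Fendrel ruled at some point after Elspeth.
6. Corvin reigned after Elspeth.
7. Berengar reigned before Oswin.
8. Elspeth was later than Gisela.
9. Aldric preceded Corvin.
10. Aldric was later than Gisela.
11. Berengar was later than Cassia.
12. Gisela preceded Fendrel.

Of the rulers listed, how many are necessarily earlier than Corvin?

4

Directly stated before Corvin: Aldric, Elspeth, and Gisela.
Cassia reaches Corvin via Cassia → Aldric → Corvin.
No chain forces Fendrel (or any of the others) ahead of Corvin.
That's Aldric, Cassia, Elspeth, and Gisela — 4 in all.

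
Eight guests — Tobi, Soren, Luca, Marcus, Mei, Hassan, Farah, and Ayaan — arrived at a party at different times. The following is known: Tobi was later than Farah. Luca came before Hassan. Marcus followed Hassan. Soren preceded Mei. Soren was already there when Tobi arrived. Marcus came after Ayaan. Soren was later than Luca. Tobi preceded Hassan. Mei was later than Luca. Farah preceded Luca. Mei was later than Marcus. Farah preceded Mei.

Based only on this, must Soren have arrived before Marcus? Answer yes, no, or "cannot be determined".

yes

Chain the constraints: Soren → Tobi → Hassan → Marcus. Each link is directly stated, so Soren comes before Marcus.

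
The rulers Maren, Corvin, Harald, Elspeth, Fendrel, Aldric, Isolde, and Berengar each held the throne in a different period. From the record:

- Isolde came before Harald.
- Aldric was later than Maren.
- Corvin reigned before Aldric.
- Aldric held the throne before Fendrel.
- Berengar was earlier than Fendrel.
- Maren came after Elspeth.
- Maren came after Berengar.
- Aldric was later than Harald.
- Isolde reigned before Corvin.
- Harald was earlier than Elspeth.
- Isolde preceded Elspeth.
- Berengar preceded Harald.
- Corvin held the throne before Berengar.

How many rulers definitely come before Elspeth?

4

Directly stated before Elspeth: Harald and Isolde.
Berengar reaches Elspeth via Berengar → Harald → Elspeth.
Corvin reaches Elspeth via Corvin → Berengar → Harald → Elspeth.
No chain forces Maren (or any of the others) ahead of Elspeth.
That's Berengar, Corvin, Harald, and Isolde — 4 in all.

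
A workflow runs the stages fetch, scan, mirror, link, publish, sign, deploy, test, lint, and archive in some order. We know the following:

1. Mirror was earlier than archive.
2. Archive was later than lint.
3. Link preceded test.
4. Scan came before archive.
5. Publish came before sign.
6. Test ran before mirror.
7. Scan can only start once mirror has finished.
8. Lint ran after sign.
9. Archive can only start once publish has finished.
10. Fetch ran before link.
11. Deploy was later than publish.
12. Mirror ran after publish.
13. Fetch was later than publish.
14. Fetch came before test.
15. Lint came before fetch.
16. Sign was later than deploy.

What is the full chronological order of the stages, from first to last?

The constraints fix every adjacent pair, so only one ordering works:
publish → deploy → sign → lint → fetch → link → test → mirror → scan → archive.

publish, deploy, sign, lint, fetch, link, test, mirror, scan, archive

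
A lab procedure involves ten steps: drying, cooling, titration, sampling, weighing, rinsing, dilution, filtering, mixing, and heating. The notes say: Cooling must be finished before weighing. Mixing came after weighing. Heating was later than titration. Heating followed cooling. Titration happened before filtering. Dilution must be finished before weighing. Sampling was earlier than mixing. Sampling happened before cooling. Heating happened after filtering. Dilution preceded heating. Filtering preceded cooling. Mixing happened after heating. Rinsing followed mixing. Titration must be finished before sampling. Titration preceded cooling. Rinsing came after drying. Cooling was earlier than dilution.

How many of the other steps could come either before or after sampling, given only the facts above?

Forced before sampling: titration; forced after sampling: cooling, dilution, heating, mixing, rinsing, and weighing.
That leaves drying and filtering with no forced order relative to sampling — 2.

2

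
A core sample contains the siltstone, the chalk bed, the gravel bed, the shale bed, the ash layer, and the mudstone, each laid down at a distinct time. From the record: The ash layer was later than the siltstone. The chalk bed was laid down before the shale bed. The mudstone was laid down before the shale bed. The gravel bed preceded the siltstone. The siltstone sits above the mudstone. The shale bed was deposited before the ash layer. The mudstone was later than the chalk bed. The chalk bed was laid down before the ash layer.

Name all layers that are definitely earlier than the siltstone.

Directly stated before the siltstone: the gravel bed and the mudstone.
The chalk bed reaches the siltstone via the chalk bed → the mudstone → the siltstone.

the chalk bed, the gravel bed, the mudstone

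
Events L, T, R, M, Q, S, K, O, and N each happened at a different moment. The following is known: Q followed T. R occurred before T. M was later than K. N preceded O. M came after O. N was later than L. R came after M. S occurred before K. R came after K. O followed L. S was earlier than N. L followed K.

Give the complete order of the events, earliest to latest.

S, K, L, N, O, M, R, T, Q

The constraints fix every adjacent pair, so only one ordering works:
S → K → L → N → O → M → R → T → Q.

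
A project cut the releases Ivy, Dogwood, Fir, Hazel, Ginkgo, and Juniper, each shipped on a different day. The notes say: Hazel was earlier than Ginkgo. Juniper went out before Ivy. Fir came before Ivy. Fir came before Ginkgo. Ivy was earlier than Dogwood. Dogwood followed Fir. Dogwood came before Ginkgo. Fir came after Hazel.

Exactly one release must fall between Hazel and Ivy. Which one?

Tracing the constraints gives Hazel → Fir → Ivy, so Fir sits after Hazel and before Ivy.
No other release is forced both after Hazel and before Ivy.

Fir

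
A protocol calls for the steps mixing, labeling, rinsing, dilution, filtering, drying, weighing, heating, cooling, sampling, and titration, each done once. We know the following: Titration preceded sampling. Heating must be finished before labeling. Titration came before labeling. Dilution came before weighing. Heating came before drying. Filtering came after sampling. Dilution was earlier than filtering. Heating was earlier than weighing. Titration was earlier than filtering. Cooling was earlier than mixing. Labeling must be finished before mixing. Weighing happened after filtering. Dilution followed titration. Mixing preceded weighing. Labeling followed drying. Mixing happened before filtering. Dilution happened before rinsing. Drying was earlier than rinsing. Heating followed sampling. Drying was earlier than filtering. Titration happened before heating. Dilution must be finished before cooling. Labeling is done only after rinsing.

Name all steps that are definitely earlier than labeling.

Directly stated before labeling: drying, heating, rinsing, and titration.
Dilution reaches labeling via dilution → rinsing → labeling.
Sampling reaches labeling via sampling → heating → labeling.
No chain forces filtering (or any of the others) ahead of labeling.

dilution, drying, heating, rinsing, sampling, titration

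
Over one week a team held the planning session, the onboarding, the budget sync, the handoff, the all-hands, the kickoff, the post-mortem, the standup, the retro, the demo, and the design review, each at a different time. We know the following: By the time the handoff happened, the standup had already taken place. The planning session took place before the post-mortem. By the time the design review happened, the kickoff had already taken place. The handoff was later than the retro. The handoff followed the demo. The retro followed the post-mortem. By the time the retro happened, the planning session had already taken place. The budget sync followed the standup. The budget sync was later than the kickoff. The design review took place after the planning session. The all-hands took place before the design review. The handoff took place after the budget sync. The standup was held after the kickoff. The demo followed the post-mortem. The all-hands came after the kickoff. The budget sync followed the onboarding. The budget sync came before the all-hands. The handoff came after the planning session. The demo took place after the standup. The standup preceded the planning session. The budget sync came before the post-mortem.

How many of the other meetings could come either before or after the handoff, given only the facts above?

Forced before the handoff: the budget sync, the demo, the kickoff, the onboarding, the planning session, the post-mortem, the retro, and the standup.
That leaves the all-hands and the design review with no forced order relative to the handoff — 2.

2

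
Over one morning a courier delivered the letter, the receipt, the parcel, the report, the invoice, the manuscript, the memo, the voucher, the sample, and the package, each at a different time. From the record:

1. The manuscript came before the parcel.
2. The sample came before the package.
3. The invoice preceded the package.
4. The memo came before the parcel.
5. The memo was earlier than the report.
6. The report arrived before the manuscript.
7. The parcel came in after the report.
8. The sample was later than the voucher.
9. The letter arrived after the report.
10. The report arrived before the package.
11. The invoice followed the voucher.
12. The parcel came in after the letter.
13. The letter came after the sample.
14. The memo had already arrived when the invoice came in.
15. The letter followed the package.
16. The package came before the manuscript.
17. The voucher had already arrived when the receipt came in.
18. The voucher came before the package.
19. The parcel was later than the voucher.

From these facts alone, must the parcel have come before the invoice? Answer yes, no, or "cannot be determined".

no

Tracing the constraints gives the invoice → the package → the manuscript → the parcel, so the invoice must come before the parcel.
That means the parcel cannot be before the invoice.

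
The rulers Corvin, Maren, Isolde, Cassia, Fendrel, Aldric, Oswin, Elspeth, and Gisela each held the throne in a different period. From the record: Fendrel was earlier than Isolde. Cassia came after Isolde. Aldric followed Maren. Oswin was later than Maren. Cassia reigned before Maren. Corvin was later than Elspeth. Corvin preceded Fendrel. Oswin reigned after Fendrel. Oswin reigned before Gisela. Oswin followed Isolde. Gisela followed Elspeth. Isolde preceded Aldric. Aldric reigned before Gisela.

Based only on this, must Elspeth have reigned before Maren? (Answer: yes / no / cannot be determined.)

Chain the constraints: Elspeth → Corvin → Fendrel → Isolde → Cassia → Maren. Each link is directly stated, so Elspeth comes before Maren.

yes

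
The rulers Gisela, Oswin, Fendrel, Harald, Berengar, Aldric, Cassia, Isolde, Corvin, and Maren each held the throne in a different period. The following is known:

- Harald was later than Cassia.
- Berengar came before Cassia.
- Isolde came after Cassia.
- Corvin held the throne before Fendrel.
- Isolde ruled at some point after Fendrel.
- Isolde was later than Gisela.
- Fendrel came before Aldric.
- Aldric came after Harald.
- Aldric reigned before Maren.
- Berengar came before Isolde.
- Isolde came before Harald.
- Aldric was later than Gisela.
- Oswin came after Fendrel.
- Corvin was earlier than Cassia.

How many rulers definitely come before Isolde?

5

Directly stated before Isolde: Berengar, Cassia, Fendrel, and Gisela.
Corvin reaches Isolde via Corvin → Fendrel → Isolde.
That's Berengar, Cassia, Corvin, Fendrel, and Gisela — 5 in all.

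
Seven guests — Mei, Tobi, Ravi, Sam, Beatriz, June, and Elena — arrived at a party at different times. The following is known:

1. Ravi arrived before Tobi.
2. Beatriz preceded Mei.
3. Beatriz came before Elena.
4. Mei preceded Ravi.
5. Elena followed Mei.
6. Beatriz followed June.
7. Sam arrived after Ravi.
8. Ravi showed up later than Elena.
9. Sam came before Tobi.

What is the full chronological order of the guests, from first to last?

June, Beatriz, Mei, Elena, Ravi, Sam, Tobi

The constraints fix every adjacent pair, so only one ordering works:
June → Beatriz → Mei → Elena → Ravi → Sam → Tobi.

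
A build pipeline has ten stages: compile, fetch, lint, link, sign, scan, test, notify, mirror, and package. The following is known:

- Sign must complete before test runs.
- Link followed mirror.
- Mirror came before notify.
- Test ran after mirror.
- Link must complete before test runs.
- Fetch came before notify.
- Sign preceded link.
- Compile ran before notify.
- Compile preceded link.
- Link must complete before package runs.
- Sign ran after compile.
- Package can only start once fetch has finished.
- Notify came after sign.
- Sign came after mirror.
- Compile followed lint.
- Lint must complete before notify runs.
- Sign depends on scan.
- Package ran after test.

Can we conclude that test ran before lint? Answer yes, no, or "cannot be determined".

no

Tracing the constraints gives lint → compile → sign → test, so lint must come before test.
That means test cannot be before lint.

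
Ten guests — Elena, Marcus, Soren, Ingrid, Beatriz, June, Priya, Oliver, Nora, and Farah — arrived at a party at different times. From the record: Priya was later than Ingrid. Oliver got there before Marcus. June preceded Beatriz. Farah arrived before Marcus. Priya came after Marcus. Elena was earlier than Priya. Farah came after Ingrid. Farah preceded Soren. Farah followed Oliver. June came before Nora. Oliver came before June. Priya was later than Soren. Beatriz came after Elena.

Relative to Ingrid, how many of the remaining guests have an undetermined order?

Forced after Ingrid: Farah, Marcus, Priya, and Soren.
That leaves Beatriz, Elena, June, Nora, and Oliver with no forced order relative to Ingrid — 5.

5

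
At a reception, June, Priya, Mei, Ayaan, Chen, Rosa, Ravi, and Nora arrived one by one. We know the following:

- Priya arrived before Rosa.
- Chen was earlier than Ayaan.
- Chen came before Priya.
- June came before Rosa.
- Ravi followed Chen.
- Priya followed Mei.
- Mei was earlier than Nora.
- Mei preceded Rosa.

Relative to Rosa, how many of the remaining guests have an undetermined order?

Forced before Rosa: Chen, June, Mei, and Priya.
That leaves Ayaan, Nora, and Ravi with no forced order relative to Rosa — 3.

3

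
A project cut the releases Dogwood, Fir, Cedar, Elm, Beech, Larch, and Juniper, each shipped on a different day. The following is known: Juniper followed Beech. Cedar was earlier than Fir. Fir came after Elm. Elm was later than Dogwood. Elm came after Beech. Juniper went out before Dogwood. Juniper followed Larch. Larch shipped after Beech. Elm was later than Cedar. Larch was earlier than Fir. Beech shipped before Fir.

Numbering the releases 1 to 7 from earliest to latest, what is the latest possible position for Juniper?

4

Juniper must come before Dogwood, Elm, and Fir — 3 releases forced after it.
Everything else can be placed before Juniper in some valid order, so Juniper can sit as late as position 7 − 3 = 4.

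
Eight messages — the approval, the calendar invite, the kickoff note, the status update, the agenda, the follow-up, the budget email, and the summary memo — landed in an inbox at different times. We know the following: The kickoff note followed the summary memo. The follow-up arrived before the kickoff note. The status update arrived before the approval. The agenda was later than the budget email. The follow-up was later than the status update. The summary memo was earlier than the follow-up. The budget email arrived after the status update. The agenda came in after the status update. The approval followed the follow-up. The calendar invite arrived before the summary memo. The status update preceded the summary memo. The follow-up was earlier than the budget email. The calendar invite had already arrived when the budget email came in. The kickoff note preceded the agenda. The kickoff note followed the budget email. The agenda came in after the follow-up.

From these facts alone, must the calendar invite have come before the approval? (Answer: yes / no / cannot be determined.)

Chain the constraints: the calendar invite → the summary memo → the follow-up → the approval. Each link is directly stated, so the calendar invite comes before the approval.

yes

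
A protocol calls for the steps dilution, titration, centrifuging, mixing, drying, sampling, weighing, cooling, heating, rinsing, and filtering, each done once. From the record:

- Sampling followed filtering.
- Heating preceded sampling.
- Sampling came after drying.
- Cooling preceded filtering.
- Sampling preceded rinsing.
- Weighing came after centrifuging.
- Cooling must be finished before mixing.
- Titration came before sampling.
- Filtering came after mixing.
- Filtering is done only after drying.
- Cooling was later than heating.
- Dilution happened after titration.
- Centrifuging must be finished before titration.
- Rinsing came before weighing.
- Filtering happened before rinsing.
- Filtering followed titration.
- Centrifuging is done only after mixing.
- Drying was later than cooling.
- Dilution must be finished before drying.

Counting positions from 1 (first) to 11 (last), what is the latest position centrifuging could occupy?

Centrifuging must come before dilution, drying, filtering, rinsing, sampling, titration, and weighing — 7 steps forced after it.
Everything else can be placed before centrifuging in some valid order, so centrifuging can sit as late as position 11 − 7 = 4.

4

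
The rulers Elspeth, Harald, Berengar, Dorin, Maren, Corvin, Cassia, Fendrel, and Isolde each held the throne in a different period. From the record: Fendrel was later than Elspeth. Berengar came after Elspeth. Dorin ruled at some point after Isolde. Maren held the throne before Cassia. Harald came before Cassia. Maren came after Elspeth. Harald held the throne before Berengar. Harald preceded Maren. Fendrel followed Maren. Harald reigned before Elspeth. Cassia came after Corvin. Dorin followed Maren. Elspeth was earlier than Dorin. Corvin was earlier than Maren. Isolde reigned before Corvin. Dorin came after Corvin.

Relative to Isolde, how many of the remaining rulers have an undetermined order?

3

Forced after Isolde: Cassia, Corvin, Dorin, Fendrel, and Maren.
That leaves Berengar, Elspeth, and Harald with no forced order relative to Isolde — 3.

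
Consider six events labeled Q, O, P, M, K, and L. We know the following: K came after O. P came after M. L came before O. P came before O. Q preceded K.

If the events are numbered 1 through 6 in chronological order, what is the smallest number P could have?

M must come before P — 1 forced predecessor.
Nothing else is forced ahead of P, so its earliest slot is position 1 + 1 = 2.

2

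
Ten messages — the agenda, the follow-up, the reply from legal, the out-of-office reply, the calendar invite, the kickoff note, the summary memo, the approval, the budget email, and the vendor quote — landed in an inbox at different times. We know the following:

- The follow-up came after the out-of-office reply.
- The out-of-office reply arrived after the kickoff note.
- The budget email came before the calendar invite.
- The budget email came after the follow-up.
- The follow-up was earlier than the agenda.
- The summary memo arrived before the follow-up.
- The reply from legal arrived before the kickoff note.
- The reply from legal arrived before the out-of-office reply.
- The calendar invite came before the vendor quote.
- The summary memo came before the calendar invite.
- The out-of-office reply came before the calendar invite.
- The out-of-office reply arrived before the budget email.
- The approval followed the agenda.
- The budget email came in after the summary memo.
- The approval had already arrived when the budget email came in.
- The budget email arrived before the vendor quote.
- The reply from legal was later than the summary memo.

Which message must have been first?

the summary memo

The summary memo has a chain of constraints placing it before every other message, so the summary memo must be first.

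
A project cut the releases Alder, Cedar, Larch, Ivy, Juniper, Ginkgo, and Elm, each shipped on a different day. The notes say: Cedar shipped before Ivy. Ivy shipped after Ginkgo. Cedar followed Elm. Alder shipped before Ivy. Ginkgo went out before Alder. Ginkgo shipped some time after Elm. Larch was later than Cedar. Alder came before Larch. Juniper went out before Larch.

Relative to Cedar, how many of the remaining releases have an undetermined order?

Forced before Cedar: Elm; forced after Cedar: Ivy and Larch.
That leaves Alder, Ginkgo, and Juniper with no forced order relative to Cedar — 3.

3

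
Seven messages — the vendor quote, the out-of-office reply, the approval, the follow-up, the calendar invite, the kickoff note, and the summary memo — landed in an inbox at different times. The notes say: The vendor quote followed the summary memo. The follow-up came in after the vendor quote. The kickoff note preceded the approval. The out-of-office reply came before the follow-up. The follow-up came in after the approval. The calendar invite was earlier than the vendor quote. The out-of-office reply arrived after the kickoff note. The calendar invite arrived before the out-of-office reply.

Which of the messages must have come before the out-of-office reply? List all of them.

the calendar invite, the kickoff note

Directly stated before the out-of-office reply: the calendar invite and the kickoff note.
No chain forces the approval (or any of the others) ahead of the out-of-office reply.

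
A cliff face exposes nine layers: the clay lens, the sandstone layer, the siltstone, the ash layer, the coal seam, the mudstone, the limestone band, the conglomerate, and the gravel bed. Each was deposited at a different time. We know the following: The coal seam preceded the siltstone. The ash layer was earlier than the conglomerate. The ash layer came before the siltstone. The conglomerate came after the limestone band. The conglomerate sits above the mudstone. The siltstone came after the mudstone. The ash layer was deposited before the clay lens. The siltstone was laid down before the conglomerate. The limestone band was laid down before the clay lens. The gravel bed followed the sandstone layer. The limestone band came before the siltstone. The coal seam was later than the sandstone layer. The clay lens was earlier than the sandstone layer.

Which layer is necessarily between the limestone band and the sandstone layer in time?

Tracing the constraints gives the limestone band → the clay lens → the sandstone layer, so the clay lens sits after the limestone band and before the sandstone layer.
No other layer is forced both after the limestone band and before the sandstone layer.

the clay lens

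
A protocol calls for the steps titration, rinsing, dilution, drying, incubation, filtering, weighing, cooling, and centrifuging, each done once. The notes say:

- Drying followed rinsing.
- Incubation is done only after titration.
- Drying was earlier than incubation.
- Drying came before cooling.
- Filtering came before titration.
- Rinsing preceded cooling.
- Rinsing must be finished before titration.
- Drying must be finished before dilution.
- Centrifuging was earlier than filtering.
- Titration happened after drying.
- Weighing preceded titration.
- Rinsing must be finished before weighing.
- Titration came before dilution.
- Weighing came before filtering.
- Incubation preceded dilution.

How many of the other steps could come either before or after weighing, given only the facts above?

3

Forced before weighing: rinsing; forced after weighing: dilution, filtering, incubation, and titration.
That leaves centrifuging, cooling, and drying with no forced order relative to weighing — 3.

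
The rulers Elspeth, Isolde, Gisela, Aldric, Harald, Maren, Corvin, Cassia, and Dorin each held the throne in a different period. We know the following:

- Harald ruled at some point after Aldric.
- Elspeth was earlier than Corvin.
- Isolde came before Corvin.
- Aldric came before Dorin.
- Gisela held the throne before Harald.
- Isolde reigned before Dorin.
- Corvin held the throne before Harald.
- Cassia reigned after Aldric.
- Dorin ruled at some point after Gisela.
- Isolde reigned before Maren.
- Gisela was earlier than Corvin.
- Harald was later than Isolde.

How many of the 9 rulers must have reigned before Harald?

Directly stated before Harald: Aldric, Corvin, Gisela, and Isolde.
Elspeth reaches Harald via Elspeth → Corvin → Harald.
That's Aldric, Corvin, Elspeth, Gisela, and Isolde — 5 in all.

5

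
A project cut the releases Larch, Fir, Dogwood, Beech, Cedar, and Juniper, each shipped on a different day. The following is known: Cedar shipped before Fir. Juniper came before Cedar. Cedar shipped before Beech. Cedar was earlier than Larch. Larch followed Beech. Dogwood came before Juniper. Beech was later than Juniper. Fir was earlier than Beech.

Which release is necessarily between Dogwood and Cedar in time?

Tracing the constraints gives Dogwood → Juniper → Cedar, so Juniper sits after Dogwood and before Cedar.
No other release is forced both after Dogwood and before Cedar.

Juniper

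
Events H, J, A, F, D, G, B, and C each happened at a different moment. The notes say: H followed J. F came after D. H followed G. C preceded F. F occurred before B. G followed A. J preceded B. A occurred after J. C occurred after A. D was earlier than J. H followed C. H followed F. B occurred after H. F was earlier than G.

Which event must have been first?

D

D has a chain of constraints placing it before every other event, so D must be first.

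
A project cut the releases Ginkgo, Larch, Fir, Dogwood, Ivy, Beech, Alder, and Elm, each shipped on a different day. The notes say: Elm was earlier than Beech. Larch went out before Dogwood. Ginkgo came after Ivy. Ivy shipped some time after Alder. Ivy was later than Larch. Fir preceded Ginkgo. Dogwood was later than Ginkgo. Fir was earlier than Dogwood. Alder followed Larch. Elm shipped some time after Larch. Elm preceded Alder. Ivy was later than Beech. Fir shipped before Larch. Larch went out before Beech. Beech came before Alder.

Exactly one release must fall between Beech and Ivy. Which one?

Alder

Tracing the constraints gives Beech → Alder → Ivy, so Alder sits after Beech and before Ivy.
No other release is forced both after Beech and before Ivy.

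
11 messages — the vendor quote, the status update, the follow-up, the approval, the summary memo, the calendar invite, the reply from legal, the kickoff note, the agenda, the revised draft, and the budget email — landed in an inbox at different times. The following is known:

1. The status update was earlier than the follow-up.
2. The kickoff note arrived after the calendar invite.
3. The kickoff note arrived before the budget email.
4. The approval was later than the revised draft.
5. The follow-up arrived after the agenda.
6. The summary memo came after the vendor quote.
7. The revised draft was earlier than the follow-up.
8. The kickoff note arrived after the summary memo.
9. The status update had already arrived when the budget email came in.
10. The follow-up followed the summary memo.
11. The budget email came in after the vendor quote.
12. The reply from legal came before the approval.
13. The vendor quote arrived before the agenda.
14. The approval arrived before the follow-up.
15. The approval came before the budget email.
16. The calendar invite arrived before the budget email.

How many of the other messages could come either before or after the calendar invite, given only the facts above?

Forced after the calendar invite: the budget email and the kickoff note.
That leaves the agenda, the approval, the follow-up, the reply from legal, the revised draft, the status update, the summary memo, and the vendor quote with no forced order relative to the calendar invite — 8.

8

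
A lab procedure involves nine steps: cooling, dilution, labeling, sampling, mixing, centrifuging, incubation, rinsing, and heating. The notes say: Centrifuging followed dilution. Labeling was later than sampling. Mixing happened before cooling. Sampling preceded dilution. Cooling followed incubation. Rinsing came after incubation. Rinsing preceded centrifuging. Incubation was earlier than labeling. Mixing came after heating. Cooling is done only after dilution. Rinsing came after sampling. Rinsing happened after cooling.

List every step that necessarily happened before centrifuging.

Directly stated before centrifuging: dilution and rinsing.
Cooling reaches centrifuging via cooling → rinsing → centrifuging.
Heating reaches centrifuging via heating → mixing → cooling → rinsing → centrifuging.
Incubation reaches centrifuging via incubation → rinsing → centrifuging.
Likewise mixing and sampling each reach centrifuging by chaining the stated constraints.
No chain forces labeling ahead of centrifuging.

cooling, dilution, heating, incubation, mixing, rinsing, sampling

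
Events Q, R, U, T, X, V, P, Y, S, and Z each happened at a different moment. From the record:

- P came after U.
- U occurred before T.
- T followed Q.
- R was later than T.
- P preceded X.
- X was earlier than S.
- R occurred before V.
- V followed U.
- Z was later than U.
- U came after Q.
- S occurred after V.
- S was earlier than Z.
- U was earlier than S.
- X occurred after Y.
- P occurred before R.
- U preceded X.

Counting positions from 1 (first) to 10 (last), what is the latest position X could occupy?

X must come before S and Z — 2 events forced after it.
Everything else can be placed before X in some valid order, so X can sit as late as position 10 − 2 = 8.

8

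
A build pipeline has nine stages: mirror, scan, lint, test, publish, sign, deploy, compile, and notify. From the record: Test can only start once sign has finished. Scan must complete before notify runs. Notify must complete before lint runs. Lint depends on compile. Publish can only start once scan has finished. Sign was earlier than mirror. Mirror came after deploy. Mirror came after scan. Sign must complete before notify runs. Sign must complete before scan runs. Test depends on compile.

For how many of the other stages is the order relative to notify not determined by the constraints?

Forced before notify: scan and sign; forced after notify: lint.
That leaves compile, deploy, mirror, publish, and test with no forced order relative to notify — 5.

5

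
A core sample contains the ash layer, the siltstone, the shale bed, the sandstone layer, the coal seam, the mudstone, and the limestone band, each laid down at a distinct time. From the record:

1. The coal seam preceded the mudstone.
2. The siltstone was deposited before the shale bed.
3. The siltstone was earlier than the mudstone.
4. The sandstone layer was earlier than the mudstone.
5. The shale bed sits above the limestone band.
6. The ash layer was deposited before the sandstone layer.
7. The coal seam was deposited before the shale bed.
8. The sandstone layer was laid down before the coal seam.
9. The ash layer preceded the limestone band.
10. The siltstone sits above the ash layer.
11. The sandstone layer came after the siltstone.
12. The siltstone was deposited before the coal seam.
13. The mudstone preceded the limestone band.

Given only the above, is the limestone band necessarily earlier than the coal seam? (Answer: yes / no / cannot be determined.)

Tracing the constraints gives the coal seam → the mudstone → the limestone band, so the coal seam must come before the limestone band.
That means the limestone band cannot be before the coal seam.

no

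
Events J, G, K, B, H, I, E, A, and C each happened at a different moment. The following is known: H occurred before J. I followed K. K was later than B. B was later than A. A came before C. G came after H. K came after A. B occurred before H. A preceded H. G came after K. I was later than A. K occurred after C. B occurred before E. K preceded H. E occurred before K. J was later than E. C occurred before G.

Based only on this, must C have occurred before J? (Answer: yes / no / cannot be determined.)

yes

Chain the constraints: C → K → H → J. Each link is directly stated, so C comes before J.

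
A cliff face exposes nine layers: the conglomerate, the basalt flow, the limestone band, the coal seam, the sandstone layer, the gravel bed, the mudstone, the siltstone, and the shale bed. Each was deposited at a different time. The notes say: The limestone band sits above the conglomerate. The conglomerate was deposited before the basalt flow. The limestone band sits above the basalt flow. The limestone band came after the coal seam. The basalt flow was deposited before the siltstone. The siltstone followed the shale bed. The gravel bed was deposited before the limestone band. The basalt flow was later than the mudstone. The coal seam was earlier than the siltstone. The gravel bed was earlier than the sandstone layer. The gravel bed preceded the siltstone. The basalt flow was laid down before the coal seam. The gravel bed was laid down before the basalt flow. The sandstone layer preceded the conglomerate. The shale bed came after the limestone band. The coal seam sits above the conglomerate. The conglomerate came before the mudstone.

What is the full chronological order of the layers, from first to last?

The constraints fix every adjacent pair, so only one ordering works:
the gravel bed → the sandstone layer → the conglomerate → the mudstone → the basalt flow → the coal seam → the limestone band → the shale bed → the siltstone.

the gravel bed, the sandstone layer, the conglomerate, the mudstone, the basalt flow, the coal seam, the limestone band, the shale bed, the siltstone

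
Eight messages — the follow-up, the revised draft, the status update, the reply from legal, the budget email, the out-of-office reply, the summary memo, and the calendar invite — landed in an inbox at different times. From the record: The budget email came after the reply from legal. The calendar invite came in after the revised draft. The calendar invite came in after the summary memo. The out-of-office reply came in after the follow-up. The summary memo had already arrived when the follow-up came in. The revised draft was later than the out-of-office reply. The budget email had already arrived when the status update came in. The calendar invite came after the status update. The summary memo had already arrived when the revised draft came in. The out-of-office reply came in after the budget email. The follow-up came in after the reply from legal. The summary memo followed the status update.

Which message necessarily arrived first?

the reply from legal

The reply from legal has a chain of constraints placing it before every other message, so the reply from legal must be first.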